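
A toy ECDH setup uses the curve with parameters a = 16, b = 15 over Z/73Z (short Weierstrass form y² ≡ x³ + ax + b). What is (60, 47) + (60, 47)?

tangent at (60, 47): λ = (3·60² + 16)/(2·47) ≡ 12/21. 21⁻¹ ≡ 7 (mod 73) since 21·7 = 147 ≡ 1, so λ ≡ 12·7 ≡ 11.
  x = λ² - 60 - 60 = 121 - 120 ≡ 1; y = λ·(60 - 1) - 47 ≡ 18. → (1, 18)

(1, 18)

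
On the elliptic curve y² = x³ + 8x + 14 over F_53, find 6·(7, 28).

(12, 47)

Write G = (7, 28).
Double-and-add on 6 = (110)₂. Start with G = (7, 28) for the leading 1-bit.
double: tangent at (7, 28): λ = (3·7² + 8)/(2·28) ≡ 49/3. 3⁻¹ ≡ 18 (mod 53), so λ ≡ 49·18 ≡ 34.
  x = λ² - 7 - 7 = 1156 - 14 ≡ 29; y = λ·(7 - 29) - 28 ≡ 19. → (29, 19)
add G: (29, 19) + (7, 28). λ = (28 - 19)/(7 - 29) ≡ 9/31 mod 53. 31⁻¹ ≡ 12 (mod 53) since 31·12 = 372 ≡ 1, so λ ≡ 2.
  x = λ² - 29 - 7 = 4 - 36 ≡ 21; y = λ·(29 - 21) - 19 ≡ 50. → (21, 50)
double: tangent at (21, 50): λ = (3·21² + 8)/(2·50) ≡ 6/47. 47⁻¹ ≡ 44 (mod 53) since 47·44 = 2068 ≡ 1, so λ ≡ 6·44 ≡ 52.
  x = λ² - 21 - 21 = 2704 - 42 ≡ 12; y = λ·(21 - 12) - 50 ≡ 47. → (12, 47)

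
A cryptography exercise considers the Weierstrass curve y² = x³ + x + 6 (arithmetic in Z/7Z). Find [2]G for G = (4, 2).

(6, 5)

tangent at (4, 2): λ = (3·4² + 1)/(2·2) ≡ 0/4. 4⁻¹ ≡ 2 (mod 7) since 4·2 = 8 ≡ 1, so λ ≡ 0·2 ≡ 0.
  x = λ² - 4 - 4 = 0 - 8 ≡ 6; y = λ·(4 - 6) - 2 ≡ 5. → (6, 5)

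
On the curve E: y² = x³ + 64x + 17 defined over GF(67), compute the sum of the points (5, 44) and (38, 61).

(41, 41)

(5, 44) + (38, 61). λ = (61 - 44)/(38 - 5) ≡ 17/33 mod 67. 33⁻¹ ≡ 65 (mod 67), so λ ≡ 33.
  x = λ² - 5 - 38 = 1089 - 43 ≡ 41; y = λ·(5 - 41) - 44 ≡ 41. → (41, 41)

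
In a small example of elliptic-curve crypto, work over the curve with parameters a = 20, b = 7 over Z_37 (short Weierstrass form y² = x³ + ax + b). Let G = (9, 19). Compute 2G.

tangent at (9, 19): λ = (3·9² + 20)/(2·19) ≡ 4/1. 1⁻¹ ≡ 1 (mod 37) since 1·1 = 1 ≡ 1, so λ ≡ 4·1 ≡ 4.
  x = λ² - 9 - 9 = 16 - 18 ≡ 35; y = λ·(9 - 35) - 19 ≡ 25. → (35, 25)

(35, 25)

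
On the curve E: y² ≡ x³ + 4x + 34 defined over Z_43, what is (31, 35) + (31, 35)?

(6, 4)

tangent at (31, 35): λ = (3·31² + 4)/(2·35) ≡ 6/27. 27⁻¹ ≡ 8 (mod 43), so λ ≡ 6·8 ≡ 5.
  x = λ² - 31 - 31 = 25 - 62 ≡ 6; y = λ·(31 - 6) - 35 ≡ 4. → (6, 4)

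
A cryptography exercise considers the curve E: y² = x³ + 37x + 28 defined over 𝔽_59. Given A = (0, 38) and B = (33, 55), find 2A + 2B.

(12, 28)

First 2A:
Repeated addition: build up to 2A.
2A: tangent at (0, 38): λ = (3·0² + 37)/(2·38) ≡ 37/17. 17⁻¹ ≡ 7 (mod 59) since 17·7 = 119 ≡ 1, so λ ≡ 37·7 ≡ 23.
  x = λ² - 0 - 0 = 529 - 0 ≡ 57; y = λ·(0 - 57) - 38 ≡ 8. → (57, 8)
2A = (57, 8).
Next 2B:
Repeated addition: build up to 2B.
2B: tangent at (33, 55): λ = (3·33² + 37)/(2·55) ≡ 0/51. 51⁻¹ ≡ 22 (mod 59) since 51·22 = 1122 ≡ 1, so λ ≡ 0·22 ≡ 0.
  x = λ² - 33 - 33 = 0 - 66 ≡ 52; y = λ·(33 - 52) - 55 ≡ 4. → (52, 4)
2B = (52, 4).
Finally 2A + 2B:
(57, 8) + (52, 4). λ = (4 - 8)/(52 - 57) ≡ 55/54 mod 59. 54⁻¹ ≡ 47 (mod 59), so λ ≡ 48.
  x = λ² - 57 - 52 = 2304 - 109 ≡ 12; y = λ·(57 - 12) - 8 ≡ 28. → (12, 28)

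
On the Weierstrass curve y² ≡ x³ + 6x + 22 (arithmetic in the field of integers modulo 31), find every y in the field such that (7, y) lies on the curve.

x³ + 6x + 22 = 407 ≡ 4 (mod 31).
Square roots of 4 mod 31: 2 and 29 (since 2² = 4 ≡ 4).

2, 29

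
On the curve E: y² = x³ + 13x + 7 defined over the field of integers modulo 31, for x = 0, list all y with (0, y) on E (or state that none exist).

10, 21

x³ + 13x + 7 = 7 ≡ 7 (mod 31).
Square roots of 7 mod 31: 10 and 21 (since 10² = 100 ≡ 7).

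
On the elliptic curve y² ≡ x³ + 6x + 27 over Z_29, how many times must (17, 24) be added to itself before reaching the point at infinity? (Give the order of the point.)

11

2P: tangent at (17, 24): λ = (3·17² + 6)/(2·24) ≡ 3/19. 19⁻¹ ≡ 26 (mod 29), so λ ≡ 3·26 ≡ 20.
  x = λ² - 17 - 17 = 400 - 34 ≡ 18; y = λ·(17 - 18) - 24 ≡ 14. → (18, 14)
3P: (18, 14) + (17, 24). λ = (24 - 14)/(17 - 18) ≡ 10/28 mod 29. 28⁻¹ ≡ 28 (mod 29), so λ ≡ 19.
  x = λ² - 18 - 17 = 361 - 35 ≡ 7; y = λ·(18 - 7) - 14 ≡ 21. → (7, 21)
4P: (7, 21) + (17, 24). λ = (24 - 21)/(17 - 7) ≡ 3/10 mod 29. 10⁻¹ ≡ 3 (mod 29), so λ ≡ 9.
  x = λ² - 7 - 17 = 81 - 24 ≡ 28; y = λ·(7 - 28) - 21 ≡ 22. → (28, 22)
5P: (28, 22) + (17, 24). λ = (24 - 22)/(17 - 28) ≡ 2/18 mod 29. 18⁻¹ ≡ 21 (mod 29) since 18·21 = 378 ≡ 1, so λ ≡ 13.
  x = λ² - 28 - 17 = 169 - 45 ≡ 8; y = λ·(28 - 8) - 22 ≡ 6. → (8, 6)
6P: (8, 6) + (17, 24). λ = (24 - 6)/(17 - 8) ≡ 18/9 mod 29. 9⁻¹ ≡ 13 (mod 29), so λ ≡ 2.
  x = λ² - 8 - 17 = 4 - 25 ≡ 8; y = λ·(8 - 8) - 6 ≡ 23. → (8, 23)
7P: (8, 23) + (17, 24). λ = (24 - 23)/(17 - 8) ≡ 1/9 mod 29. 9⁻¹ ≡ 13 (mod 29) since 9·13 = 117 ≡ 1, so λ ≡ 13.
  x = λ² - 8 - 17 = 169 - 25 ≡ 28; y = λ·(8 - 28) - 23 ≡ 7. → (28, 7)
8P: (28, 7) + (17, 24). λ = (24 - 7)/(17 - 28) ≡ 17/18 mod 29. 18⁻¹ ≡ 21 (mod 29) since 18·21 = 378 ≡ 1, so λ ≡ 9.
  x = λ² - 28 - 17 = 81 - 45 ≡ 7; y = λ·(28 - 7) - 7 ≡ 8. → (7, 8)
9P: (7, 8) + (17, 24). λ = (24 - 8)/(17 - 7) ≡ 16/10 mod 29. 10⁻¹ ≡ 3 (mod 29) since 10·3 = 30 ≡ 1, so λ ≡ 19.
  x = λ² - 7 - 17 = 361 - 24 ≡ 18; y = λ·(7 - 18) - 8 ≡ 15. → (18, 15)
10P: (18, 15) + (17, 24). λ = (24 - 15)/(17 - 18) ≡ 9/28 mod 29. 28⁻¹ ≡ 28 (mod 29), so λ ≡ 20.
  x = λ² - 18 - 17 = 400 - 35 ≡ 17; y = λ·(18 - 17) - 15 ≡ 5. → (17, 5)
11P: (17, 5) + (17, 24): same x and y₁ ≡ -y₂, so the sum is the point at infinity.
11P = the point at infinity, so the order is 11.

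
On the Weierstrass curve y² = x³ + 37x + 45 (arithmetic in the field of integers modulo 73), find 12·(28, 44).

Write G = (28, 44).
Repeated addition: build up to 12G.
2G: tangent at (28, 44): λ = (3·28² + 37)/(2·44) ≡ 53/15. 15⁻¹ ≡ 39 (mod 73), so λ ≡ 53·39 ≡ 23.
  x = λ² - 28 - 28 = 529 - 56 ≡ 35; y = λ·(28 - 35) - 44 ≡ 14. → (35, 14)
3G: (35, 14) + (28, 44). λ = (44 - 14)/(28 - 35) ≡ 30/66 mod 73. 66⁻¹ ≡ 52 (mod 73), so λ ≡ 27.
  x = λ² - 35 - 28 = 729 - 63 ≡ 9; y = λ·(35 - 9) - 14 ≡ 31. → (9, 31)
4G: (9, 31) + (28, 44). λ = (44 - 31)/(28 - 9) ≡ 13/19 mod 73. 19⁻¹ ≡ 50 (mod 73), so λ ≡ 66.
  x = λ² - 9 - 28 = 4356 - 37 ≡ 12; y = λ·(9 - 12) - 31 ≡ 63. → (12, 63)
5G: (12, 63) + (28, 44). λ = (44 - 63)/(28 - 12) ≡ 54/16 mod 73. 16⁻¹ ≡ 32 (mod 73), so λ ≡ 49.
  x = λ² - 12 - 28 = 2401 - 40 ≡ 25; y = λ·(12 - 25) - 63 ≡ 30. → (25, 30)
6G: (25, 30) + (28, 44). λ = (44 - 30)/(28 - 25) ≡ 14/3 mod 73. 3⁻¹ ≡ 49 (mod 73) since 3·49 = 147 ≡ 1, so λ ≡ 29.
  x = λ² - 25 - 28 = 841 - 53 ≡ 58; y = λ·(25 - 58) - 30 ≡ 35. → (58, 35)
7G: (58, 35) + (28, 44). λ = (44 - 35)/(28 - 58) ≡ 9/43 mod 73. 43⁻¹ ≡ 17 (mod 73), so λ ≡ 7.
  x = λ² - 58 - 28 = 49 - 86 ≡ 36; y = λ·(58 - 36) - 35 ≡ 46. → (36, 46)
8G: (36, 46) + (28, 44). λ = (44 - 46)/(28 - 36) ≡ 71/65 mod 73. 65⁻¹ ≡ 9 (mod 73) since 65·9 = 585 ≡ 1, so λ ≡ 55.
  x = λ² - 36 - 28 = 3025 - 64 ≡ 41; y = λ·(36 - 41) - 46 ≡ 44. → (41, 44)
9G: (41, 44) + (28, 44). λ = (44 - 44)/(28 - 41) ≡ 0/60 mod 73. 60⁻¹ ≡ 28 (mod 73) since 60·28 = 1680 ≡ 1, so λ ≡ 0.
  x = λ² - 41 - 28 = 0 - 69 ≡ 4; y = λ·(41 - 4) - 44 ≡ 29. → (4, 29)
10G: (4, 29) + (28, 44). λ = (44 - 29)/(28 - 4) ≡ 15/24 mod 73. 24⁻¹ ≡ 70 (mod 73), so λ ≡ 28.
  x = λ² - 4 - 28 = 784 - 32 ≡ 22; y = λ·(4 - 22) - 29 ≡ 51. → (22, 51)
11G: (22, 51) + (28, 44). λ = (44 - 51)/(28 - 22) ≡ 66/6 mod 73. 6⁻¹ ≡ 61 (mod 73) since 6·61 = 366 ≡ 1, so λ ≡ 11.
  x = λ² - 22 - 28 = 121 - 50 ≡ 71; y = λ·(22 - 71) - 51 ≡ 67. → (71, 67)
12G: (71, 67) + (28, 44). λ = (44 - 67)/(28 - 71) ≡ 50/30 mod 73. 30⁻¹ ≡ 56 (mod 73), so λ ≡ 26.
  x = λ² - 71 - 28 = 676 - 99 ≡ 66; y = λ·(71 - 66) - 67 ≡ 63. → (66, 63)

(66, 63)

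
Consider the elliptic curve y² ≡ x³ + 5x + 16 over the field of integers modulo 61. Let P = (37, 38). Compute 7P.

Double-and-add on 7 = (111)₂. Start with P = (37, 38) for the leading 1-bit.
double: tangent at (37, 38): λ = (3·37² + 5)/(2·38) ≡ 25/15. 15⁻¹ ≡ 57 (mod 61), so λ ≡ 25·57 ≡ 22.
  x = λ² - 37 - 37 = 484 - 74 ≡ 44; y = λ·(37 - 44) - 38 ≡ 52. → (44, 52)
add P: (44, 52) + (37, 38). λ = (38 - 52)/(37 - 44) ≡ 47/54 mod 61. 54⁻¹ ≡ 26 (mod 61), so λ ≡ 2.
  x = λ² - 44 - 37 = 4 - 81 ≡ 45; y = λ·(44 - 45) - 52 ≡ 7. → (45, 7)
double: tangent at (45, 7): λ = (3·45² + 5)/(2·7) ≡ 41/14. 14⁻¹ ≡ 48 (mod 61), so λ ≡ 41·48 ≡ 16.
  x = λ² - 45 - 45 = 256 - 90 ≡ 44; y = λ·(45 - 44) - 7 ≡ 9. → (44, 9)
add P: (44, 9) + (37, 38). λ = (38 - 9)/(37 - 44) ≡ 29/54 mod 61. 54⁻¹ ≡ 26 (mod 61), so λ ≡ 22.
  x = λ² - 44 - 37 = 484 - 81 ≡ 37; y = λ·(44 - 37) - 9 ≡ 23. → (37, 23)

(37, 23)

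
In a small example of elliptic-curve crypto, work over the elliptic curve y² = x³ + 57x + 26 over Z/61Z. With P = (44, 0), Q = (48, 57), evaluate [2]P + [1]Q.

First 2P:
Repeated addition: build up to 2P.
2P: (44, 0) + (44, 0): same x and y₁ ≡ -y₂, so the sum is 𝒪.
2P = 𝒪.
Finally 2P + Q:
𝒪 + (48, 57) = (48, 57) (identity).

(48, 57)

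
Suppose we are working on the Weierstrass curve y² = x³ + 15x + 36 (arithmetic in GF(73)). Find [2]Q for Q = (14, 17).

tangent at (14, 17): λ = (3·14² + 15)/(2·17) ≡ 19/34. 34⁻¹ ≡ 58 (mod 73), so λ ≡ 19·58 ≡ 7.
  x = λ² - 14 - 14 = 49 - 28 ≡ 21; y = λ·(14 - 21) - 17 ≡ 7. → (21, 7)

(21, 7)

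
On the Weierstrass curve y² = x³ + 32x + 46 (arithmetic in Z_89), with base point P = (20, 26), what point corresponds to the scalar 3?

(29, 49)

Repeated addition: build up to 3P.
2P: tangent at (20, 26): λ = (3·20² + 32)/(2·26) ≡ 75/52. 52⁻¹ ≡ 12 (mod 89) since 52·12 = 624 ≡ 1, so λ ≡ 75·12 ≡ 10.
  x = λ² - 20 - 20 = 100 - 40 ≡ 60; y = λ·(20 - 60) - 26 ≡ 19. → (60, 19)
3P: (60, 19) + (20, 26). λ = (26 - 19)/(20 - 60) ≡ 7/49 mod 89. 49⁻¹ ≡ 20 (mod 89), so λ ≡ 51.
  x = λ² - 60 - 20 = 2601 - 80 ≡ 29; y = λ·(60 - 29) - 19 ≡ 49. → (29, 49)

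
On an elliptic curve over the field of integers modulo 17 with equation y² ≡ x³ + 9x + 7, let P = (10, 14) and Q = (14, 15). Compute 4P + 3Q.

(10, 3)

First 4P:
Double-and-add on 4 = (100)₂. Start with P = (10, 14) for the leading 1-bit.
double: tangent at (10, 14): λ = (3·10² + 9)/(2·14) ≡ 3/11. 11⁻¹ ≡ 14 (mod 17) since 11·14 = 154 ≡ 1, so λ ≡ 3·14 ≡ 8.
  x = λ² - 10 - 10 = 64 - 20 ≡ 10; y = λ·(10 - 10) - 14 ≡ 3. → (10, 3)
double: tangent at (10, 3): λ = (3·10² + 9)/(2·3) ≡ 3/6. 6⁻¹ ≡ 3 (mod 17), so λ ≡ 3·3 ≡ 9.
  x = λ² - 10 - 10 = 81 - 20 ≡ 10; y = λ·(10 - 10) - 3 ≡ 14. → (10, 14)
4P = (10, 14).
Next 3Q:
Repeated addition: build up to 3Q.
2Q: tangent at (14, 15): λ = (3·14² + 9)/(2·15) ≡ 2/13. 13⁻¹ ≡ 4 (mod 17), so λ ≡ 2·4 ≡ 8.
  x = λ² - 14 - 14 = 64 - 28 ≡ 2; y = λ·(14 - 2) - 15 ≡ 13. → (2, 13)
3Q: (2, 13) + (14, 15). λ = (15 - 13)/(14 - 2) ≡ 2/12 mod 17. 12⁻¹ ≡ 10 (mod 17) since 12·10 = 120 ≡ 1, so λ ≡ 3.
  x = λ² - 2 - 14 = 9 - 16 ≡ 10; y = λ·(2 - 10) - 13 ≡ 14. → (10, 14)
3Q = (10, 14).
Finally 4P + 3Q:
tangent at (10, 14): λ = (3·10² + 9)/(2·14) ≡ 3/11. 11⁻¹ ≡ 14 (mod 17), so λ ≡ 3·14 ≡ 8.
  x = λ² - 10 - 10 = 64 - 20 ≡ 10; y = λ·(10 - 10) - 14 ≡ 3. → (10, 3)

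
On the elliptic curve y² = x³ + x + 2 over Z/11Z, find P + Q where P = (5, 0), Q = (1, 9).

(5, 0) + (1, 9). λ = (9 - 0)/(1 - 5) ≡ 9/7 mod 11. 7⁻¹ ≡ 8 (mod 11), so λ ≡ 6.
  x = λ² - 5 - 1 = 36 - 6 ≡ 8; y = λ·(5 - 8) - 0 ≡ 4. → (8, 4)

(8, 4)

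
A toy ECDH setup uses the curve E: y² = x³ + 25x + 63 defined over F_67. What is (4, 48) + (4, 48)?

(31, 55)

tangent at (4, 48): λ = (3·4² + 25)/(2·48) ≡ 6/29. 29⁻¹ ≡ 37 (mod 67), so λ ≡ 6·37 ≡ 21.
  x = λ² - 4 - 4 = 441 - 8 ≡ 31; y = λ·(4 - 31) - 48 ≡ 55. → (31, 55)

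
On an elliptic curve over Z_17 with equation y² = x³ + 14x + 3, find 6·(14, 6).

(8, 10)

Write Q = (14, 6).
Repeated addition: build up to 6Q.
2Q: tangent at (14, 6): λ = (3·14² + 14)/(2·6) ≡ 7/12. 12⁻¹ ≡ 10 (mod 17), so λ ≡ 7·10 ≡ 2.
  x = λ² - 14 - 14 = 4 - 28 ≡ 10; y = λ·(14 - 10) - 6 ≡ 2. → (10, 2)
3Q: (10, 2) + (14, 6). λ = (6 - 2)/(14 - 10) ≡ 4/4 mod 17. 4⁻¹ ≡ 13 (mod 17), so λ ≡ 1.
  x = λ² - 10 - 14 = 1 - 24 ≡ 11; y = λ·(10 - 11) - 2 ≡ 14. → (11, 14)
4Q: (11, 14) + (14, 6). λ = (6 - 14)/(14 - 11) ≡ 9/3 mod 17. 3⁻¹ ≡ 6 (mod 17) since 3·6 = 18 ≡ 1, so λ ≡ 3.
  x = λ² - 11 - 14 = 9 - 25 ≡ 1; y = λ·(11 - 1) - 14 ≡ 16. → (1, 16)
5Q: (1, 16) + (14, 6). λ = (6 - 16)/(14 - 1) ≡ 7/13 mod 17. 13⁻¹ ≡ 4 (mod 17), so λ ≡ 11.
  x = λ² - 1 - 14 = 121 - 15 ≡ 4; y = λ·(1 - 4) - 16 ≡ 2. → (4, 2)
6Q: (4, 2) + (14, 6). λ = (6 - 2)/(14 - 4) ≡ 4/10 mod 17. 10⁻¹ ≡ 12 (mod 17) since 10·12 = 120 ≡ 1, so λ ≡ 14.
  x = λ² - 4 - 14 = 196 - 18 ≡ 8; y = λ·(4 - 8) - 2 ≡ 10. → (8, 10)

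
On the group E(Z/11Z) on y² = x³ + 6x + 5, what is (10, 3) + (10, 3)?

(7, 7)

tangent at (10, 3): λ = (3·10² + 6)/(2·3) ≡ 9/6. 6⁻¹ ≡ 2 (mod 11), so λ ≡ 9·2 ≡ 7.
  x = λ² - 10 - 10 = 49 - 20 ≡ 7; y = λ·(10 - 7) - 3 ≡ 7. → (7, 7)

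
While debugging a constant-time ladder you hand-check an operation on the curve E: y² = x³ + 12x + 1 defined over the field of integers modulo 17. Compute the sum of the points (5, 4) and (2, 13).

(2, 4)

(5, 4) + (2, 13). λ = (13 - 4)/(2 - 5) ≡ 9/14 mod 17. 14⁻¹ ≡ 11 (mod 17) since 14·11 = 154 ≡ 1, so λ ≡ 14.
  x = λ² - 5 - 2 = 196 - 7 ≡ 2; y = λ·(5 - 2) - 4 ≡ 4. → (2, 4)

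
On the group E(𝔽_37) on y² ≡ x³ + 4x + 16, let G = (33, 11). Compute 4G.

(28, 18)

Double-and-add on 4 = (100)₂. Start with G = (33, 11) for the leading 1-bit.
double: tangent at (33, 11): λ = (3·33² + 4)/(2·11) ≡ 15/22. 22⁻¹ ≡ 32 (mod 37), so λ ≡ 15·32 ≡ 36.
  x = λ² - 33 - 33 = 1296 - 66 ≡ 9; y = λ·(33 - 9) - 11 ≡ 2. → (9, 2)
double: tangent at (9, 2): λ = (3·9² + 4)/(2·2) ≡ 25/4. 4⁻¹ ≡ 28 (mod 37) since 4·28 = 112 ≡ 1, so λ ≡ 25·28 ≡ 34.
  x = λ² - 9 - 9 = 1156 - 18 ≡ 28; y = λ·(9 - 28) - 2 ≡ 18. → (28, 18)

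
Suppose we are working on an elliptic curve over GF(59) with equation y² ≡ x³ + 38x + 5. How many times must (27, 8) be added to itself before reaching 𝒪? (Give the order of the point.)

9

2P: tangent at (27, 8): λ = (3·27² + 38)/(2·8) ≡ 42/16. 16⁻¹ ≡ 48 (mod 59), so λ ≡ 42·48 ≡ 10.
  x = λ² - 27 - 27 = 100 - 54 ≡ 46; y = λ·(27 - 46) - 8 ≡ 38. → (46, 38)
3P: (46, 38) + (27, 8). λ = (8 - 38)/(27 - 46) ≡ 29/40 mod 59. 40⁻¹ ≡ 31 (mod 59), so λ ≡ 14.
  x = λ² - 46 - 27 = 196 - 73 ≡ 5; y = λ·(46 - 5) - 38 ≡ 5. → (5, 5)
4P: (5, 5) + (27, 8). λ = (8 - 5)/(27 - 5) ≡ 3/22 mod 59. 22⁻¹ ≡ 51 (mod 59) since 22·51 = 1122 ≡ 1, so λ ≡ 35.
  x = λ² - 5 - 27 = 1225 - 32 ≡ 13; y = λ·(5 - 13) - 5 ≡ 10. → (13, 10)
5P: (13, 10) + (27, 8). λ = (8 - 10)/(27 - 13) ≡ 57/14 mod 59. 14⁻¹ ≡ 38 (mod 59) since 14·38 = 532 ≡ 1, so λ ≡ 42.
  x = λ² - 13 - 27 = 1764 - 40 ≡ 13; y = λ·(13 - 13) - 10 ≡ 49. → (13, 49)
6P: (13, 49) + (27, 8). λ = (8 - 49)/(27 - 13) ≡ 18/14 mod 59. 14⁻¹ ≡ 38 (mod 59) since 14·38 = 532 ≡ 1, so λ ≡ 35.
  x = λ² - 13 - 27 = 1225 - 40 ≡ 5; y = λ·(13 - 5) - 49 ≡ 54. → (5, 54)
7P: (5, 54) + (27, 8). λ = (8 - 54)/(27 - 5) ≡ 13/22 mod 59. 22⁻¹ ≡ 51 (mod 59), so λ ≡ 14.
  x = λ² - 5 - 27 = 196 - 32 ≡ 46; y = λ·(5 - 46) - 54 ≡ 21. → (46, 21)
8P: (46, 21) + (27, 8). λ = (8 - 21)/(27 - 46) ≡ 46/40 mod 59. 40⁻¹ ≡ 31 (mod 59) since 40·31 = 1240 ≡ 1, so λ ≡ 10.
  x = λ² - 46 - 27 = 100 - 73 ≡ 27; y = λ·(46 - 27) - 21 ≡ 51. → (27, 51)
9P: (27, 51) + (27, 8): same x and y₁ ≡ -y₂, so the sum is 𝒪.
9P = 𝒪, so the order is 9.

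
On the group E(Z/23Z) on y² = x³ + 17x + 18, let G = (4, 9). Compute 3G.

Repeated addition: build up to 3G.
2G: tangent at (4, 9): λ = (3·4² + 17)/(2·9) ≡ 19/18. 18⁻¹ ≡ 9 (mod 23) since 18·9 = 162 ≡ 1, so λ ≡ 19·9 ≡ 10.
  x = λ² - 4 - 4 = 100 - 8 ≡ 0; y = λ·(4 - 0) - 9 ≡ 8. → (0, 8)
3G: (0, 8) + (4, 9). λ = (9 - 8)/(4 - 0) ≡ 1/4 mod 23. 4⁻¹ ≡ 6 (mod 23), so λ ≡ 6.
  x = λ² - 0 - 4 = 36 - 4 ≡ 9; y = λ·(0 - 9) - 8 ≡ 7. → (9, 7)

(9, 7)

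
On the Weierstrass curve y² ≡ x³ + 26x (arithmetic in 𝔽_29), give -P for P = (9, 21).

(9, 8)

-(9, 21) = (9, -21 mod 29) = (9, 8).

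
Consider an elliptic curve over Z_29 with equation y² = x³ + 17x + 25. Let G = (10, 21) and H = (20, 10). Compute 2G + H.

(28, 6)

First 2G:
Repeated addition: build up to 2G.
2G: tangent at (10, 21): λ = (3·10² + 17)/(2·21) ≡ 27/13. 13⁻¹ ≡ 9 (mod 29) since 13·9 = 117 ≡ 1, so λ ≡ 27·9 ≡ 11.
  x = λ² - 10 - 10 = 121 - 20 ≡ 14; y = λ·(10 - 14) - 21 ≡ 22. → (14, 22)
2G = (14, 22).
Finally 2G + H:
(14, 22) + (20, 10). λ = (10 - 22)/(20 - 14) ≡ 17/6 mod 29. 6⁻¹ ≡ 5 (mod 29) since 6·5 = 30 ≡ 1, so λ ≡ 27.
  x = λ² - 14 - 20 = 729 - 34 ≡ 28; y = λ·(14 - 28) - 22 ≡ 6. → (28, 6)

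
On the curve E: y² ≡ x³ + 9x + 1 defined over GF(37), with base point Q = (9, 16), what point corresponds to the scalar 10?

Repeated addition: build up to 10Q.
2Q: tangent at (9, 16): λ = (3·9² + 9)/(2·16) ≡ 30/32. 32⁻¹ ≡ 22 (mod 37), so λ ≡ 30·22 ≡ 31.
  x = λ² - 9 - 9 = 961 - 18 ≡ 18; y = λ·(9 - 18) - 16 ≡ 1. → (18, 1)
3Q: (18, 1) + (9, 16). λ = (16 - 1)/(9 - 18) ≡ 15/28 mod 37. 28⁻¹ ≡ 4 (mod 37), so λ ≡ 23.
  x = λ² - 18 - 9 = 529 - 27 ≡ 21; y = λ·(18 - 21) - 1 ≡ 4. → (21, 4)
4Q: (21, 4) + (9, 16). λ = (16 - 4)/(9 - 21) ≡ 12/25 mod 37. 25⁻¹ ≡ 3 (mod 37), so λ ≡ 36.
  x = λ² - 21 - 9 = 1296 - 30 ≡ 8; y = λ·(21 - 8) - 4 ≡ 20. → (8, 20)
5Q: (8, 20) + (9, 16). λ = (16 - 20)/(9 - 8) ≡ 33/1 mod 37. 1⁻¹ ≡ 1 (mod 37), so λ ≡ 33.
  x = λ² - 8 - 9 = 1089 - 17 ≡ 36; y = λ·(8 - 36) - 20 ≡ 18. → (36, 18)
6Q: (36, 18) + (9, 16). λ = (16 - 18)/(9 - 36) ≡ 35/10 mod 37. 10⁻¹ ≡ 26 (mod 37) since 10·26 = 260 ≡ 1, so λ ≡ 22.
  x = λ² - 36 - 9 = 484 - 45 ≡ 32; y = λ·(36 - 32) - 18 ≡ 33. → (32, 33)
7Q: (32, 33) + (9, 16). λ = (16 - 33)/(9 - 32) ≡ 20/14 mod 37. 14⁻¹ ≡ 8 (mod 37), so λ ≡ 12.
  x = λ² - 32 - 9 = 144 - 41 ≡ 29; y = λ·(32 - 29) - 33 ≡ 3. → (29, 3)
8Q: (29, 3) + (9, 16). λ = (16 - 3)/(9 - 29) ≡ 13/17 mod 37. 17⁻¹ ≡ 24 (mod 37) since 17·24 = 408 ≡ 1, so λ ≡ 16.
  x = λ² - 29 - 9 = 256 - 38 ≡ 33; y = λ·(29 - 33) - 3 ≡ 7. → (33, 7)
9Q: (33, 7) + (9, 16). λ = (16 - 7)/(9 - 33) ≡ 9/13 mod 37. 13⁻¹ ≡ 20 (mod 37) since 13·20 = 260 ≡ 1, so λ ≡ 32.
  x = λ² - 33 - 9 = 1024 - 42 ≡ 20; y = λ·(33 - 20) - 7 ≡ 2. → (20, 2)
10Q: (20, 2) + (9, 16). λ = (16 - 2)/(9 - 20) ≡ 14/26 mod 37. 26⁻¹ ≡ 10 (mod 37), so λ ≡ 29.
  x = λ² - 20 - 9 = 841 - 29 ≡ 35; y = λ·(20 - 35) - 2 ≡ 7. → (35, 7)

(35, 7)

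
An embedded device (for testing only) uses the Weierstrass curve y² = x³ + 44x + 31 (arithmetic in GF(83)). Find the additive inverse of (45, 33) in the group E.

-(45, 33) = (45, -33 mod 83) = (45, 50).

(45, 50)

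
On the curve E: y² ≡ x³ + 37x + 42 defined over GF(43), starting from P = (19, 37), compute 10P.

(20, 15)

Repeated addition: build up to 10P.
2P: tangent at (19, 37): λ = (3·19² + 37)/(2·37) ≡ 2/31. 31⁻¹ ≡ 25 (mod 43) since 31·25 = 775 ≡ 1, so λ ≡ 2·25 ≡ 7.
  x = λ² - 19 - 19 = 49 - 38 ≡ 11; y = λ·(19 - 11) - 37 ≡ 19. → (11, 19)
3P: (11, 19) + (19, 37). λ = (37 - 19)/(19 - 11) ≡ 18/8 mod 43. 8⁻¹ ≡ 27 (mod 43), so λ ≡ 13.
  x = λ² - 11 - 19 = 169 - 30 ≡ 10; y = λ·(11 - 10) - 19 ≡ 37. → (10, 37)
4P: (10, 37) + (19, 37). λ = (37 - 37)/(19 - 10) ≡ 0/9 mod 43. 9⁻¹ ≡ 24 (mod 43), so λ ≡ 0.
  x = λ² - 10 - 19 = 0 - 29 ≡ 14; y = λ·(10 - 14) - 37 ≡ 6. → (14, 6)
5P: (14, 6) + (19, 37). λ = (37 - 6)/(19 - 14) ≡ 31/5 mod 43. 5⁻¹ ≡ 26 (mod 43) since 5·26 = 130 ≡ 1, so λ ≡ 32.
  x = λ² - 14 - 19 = 1024 - 33 ≡ 2; y = λ·(14 - 2) - 6 ≡ 34. → (2, 34)
6P: (2, 34) + (19, 37). λ = (37 - 34)/(19 - 2) ≡ 3/17 mod 43. 17⁻¹ ≡ 38 (mod 43), so λ ≡ 28.
  x = λ² - 2 - 19 = 784 - 21 ≡ 32; y = λ·(2 - 32) - 34 ≡ 29. → (32, 29)
7P: (32, 29) + (19, 37). λ = (37 - 29)/(19 - 32) ≡ 8/30 mod 43. 30⁻¹ ≡ 33 (mod 43) since 30·33 = 990 ≡ 1, so λ ≡ 6.
  x = λ² - 32 - 19 = 36 - 51 ≡ 28; y = λ·(32 - 28) - 29 ≡ 38. → (28, 38)
8P: (28, 38) + (19, 37). λ = (37 - 38)/(19 - 28) ≡ 42/34 mod 43. 34⁻¹ ≡ 19 (mod 43), so λ ≡ 24.
  x = λ² - 28 - 19 = 576 - 47 ≡ 13; y = λ·(28 - 13) - 38 ≡ 21. → (13, 21)
9P: (13, 21) + (19, 37). λ = (37 - 21)/(19 - 13) ≡ 16/6 mod 43. 6⁻¹ ≡ 36 (mod 43), so λ ≡ 17.
  x = λ² - 13 - 19 = 289 - 32 ≡ 42; y = λ·(13 - 42) - 21 ≡ 2. → (42, 2)
10P: (42, 2) + (19, 37). λ = (37 - 2)/(19 - 42) ≡ 35/20 mod 43. 20⁻¹ ≡ 28 (mod 43) since 20·28 = 560 ≡ 1, so λ ≡ 34.
  x = λ² - 42 - 19 = 1156 - 61 ≡ 20; y = λ·(42 - 20) - 2 ≡ 15. → (20, 15)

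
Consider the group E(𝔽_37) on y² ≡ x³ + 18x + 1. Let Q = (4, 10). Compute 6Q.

Double-and-add on 6 = (110)₂. Start with Q = (4, 10) for the leading 1-bit.
double: tangent at (4, 10): λ = (3·4² + 18)/(2·10) ≡ 29/20. 20⁻¹ ≡ 13 (mod 37) since 20·13 = 260 ≡ 1, so λ ≡ 29·13 ≡ 7.
  x = λ² - 4 - 4 = 49 - 8 ≡ 4; y = λ·(4 - 4) - 10 ≡ 27. → (4, 27)
add Q: (4, 27) + (4, 10): same x and y₁ ≡ -y₂, so the sum is O.
double: O + O = O (identity).

O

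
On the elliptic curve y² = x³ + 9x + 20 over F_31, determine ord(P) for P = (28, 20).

7

2P: tangent at (28, 20): λ = (3·28² + 9)/(2·20) ≡ 5/9. 9⁻¹ ≡ 7 (mod 31), so λ ≡ 5·7 ≡ 4.
  x = λ² - 28 - 28 = 16 - 56 ≡ 22; y = λ·(28 - 22) - 20 ≡ 4. → (22, 4)
3P: (22, 4) + (28, 20). λ = (20 - 4)/(28 - 22) ≡ 16/6 mod 31. 6⁻¹ ≡ 26 (mod 31), so λ ≡ 13.
  x = λ² - 22 - 28 = 169 - 50 ≡ 26; y = λ·(22 - 26) - 4 ≡ 6. → (26, 6)
4P: (26, 6) + (28, 20). λ = (20 - 6)/(28 - 26) ≡ 14/2 mod 31. 2⁻¹ ≡ 16 (mod 31) since 2·16 = 32 ≡ 1, so λ ≡ 7.
  x = λ² - 26 - 28 = 49 - 54 ≡ 26; y = λ·(26 - 26) - 6 ≡ 25. → (26, 25)
5P: (26, 25) + (28, 20). λ = (20 - 25)/(28 - 26) ≡ 26/2 mod 31. 2⁻¹ ≡ 16 (mod 31) since 2·16 = 32 ≡ 1, so λ ≡ 13.
  x = λ² - 26 - 28 = 169 - 54 ≡ 22; y = λ·(26 - 22) - 25 ≡ 27. → (22, 27)
6P: (22, 27) + (28, 20). λ = (20 - 27)/(28 - 22) ≡ 24/6 mod 31. 6⁻¹ ≡ 26 (mod 31), so λ ≡ 4.
  x = λ² - 22 - 28 = 16 - 50 ≡ 28; y = λ·(22 - 28) - 27 ≡ 11. → (28, 11)
7P: (28, 11) + (28, 20): same x and y₁ ≡ -y₂, so the sum is the point at infinity.
7P = the point at infinity, so the order is 7.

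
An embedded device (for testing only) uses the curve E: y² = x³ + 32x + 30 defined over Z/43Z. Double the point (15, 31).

tangent at (15, 31): λ = (3·15² + 32)/(2·31) ≡ 19/19. 19⁻¹ ≡ 34 (mod 43) since 19·34 = 646 ≡ 1, so λ ≡ 19·34 ≡ 1.
  x = λ² - 15 - 15 = 1 - 30 ≡ 14; y = λ·(15 - 14) - 31 ≡ 13. → (14, 13)

(14, 13)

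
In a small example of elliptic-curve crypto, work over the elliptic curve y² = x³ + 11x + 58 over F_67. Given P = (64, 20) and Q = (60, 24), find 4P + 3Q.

First 4P:
Repeated addition: build up to 4P.
2P: tangent at (64, 20): λ = (3·64² + 11)/(2·20) ≡ 38/40. 40⁻¹ ≡ 62 (mod 67) since 40·62 = 2480 ≡ 1, so λ ≡ 38·62 ≡ 11.
  x = λ² - 64 - 64 = 121 - 128 ≡ 60; y = λ·(64 - 60) - 20 ≡ 24. → (60, 24)
3P: (60, 24) + (64, 20). λ = (20 - 24)/(64 - 60) ≡ 63/4 mod 67. 4⁻¹ ≡ 17 (mod 67) since 4·17 = 68 ≡ 1, so λ ≡ 66.
  x = λ² - 60 - 64 = 4356 - 124 ≡ 11; y = λ·(60 - 11) - 24 ≡ 61. → (11, 61)
4P: (11, 61) + (64, 20). λ = (20 - 61)/(64 - 11) ≡ 26/53 mod 67. 53⁻¹ ≡ 43 (mod 67), so λ ≡ 46.
  x = λ² - 11 - 64 = 2116 - 75 ≡ 31; y = λ·(11 - 31) - 61 ≡ 24. → (31, 24)
4P = (31, 24).
Next 3Q:
Repeated addition: build up to 3Q.
2Q: tangent at (60, 24): λ = (3·60² + 11)/(2·24) ≡ 24/48. 48⁻¹ ≡ 7 (mod 67), so λ ≡ 24·7 ≡ 34.
  x = λ² - 60 - 60 = 1156 - 120 ≡ 31; y = λ·(60 - 31) - 24 ≡ 24. → (31, 24)
3Q: (31, 24) + (60, 24). λ = (24 - 24)/(60 - 31) ≡ 0/29 mod 67. 29⁻¹ ≡ 37 (mod 67) since 29·37 = 1073 ≡ 1, so λ ≡ 0.
  x = λ² - 31 - 60 = 0 - 91 ≡ 43; y = λ·(31 - 43) - 24 ≡ 43. → (43, 43)
3Q = (43, 43).
Finally 4P + 3Q:
(31, 24) + (43, 43). λ = (43 - 24)/(43 - 31) ≡ 19/12 mod 67. 12⁻¹ ≡ 28 (mod 67), so λ ≡ 63.
  x = λ² - 31 - 43 = 3969 - 74 ≡ 9; y = λ·(31 - 9) - 24 ≡ 22. → (9, 22)

(9, 22)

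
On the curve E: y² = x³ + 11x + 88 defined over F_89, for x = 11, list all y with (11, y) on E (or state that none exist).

none

x³ + 11x + 88 = 1540 ≡ 27 (mod 89).
27 is a non-residue mod 89; no y exists.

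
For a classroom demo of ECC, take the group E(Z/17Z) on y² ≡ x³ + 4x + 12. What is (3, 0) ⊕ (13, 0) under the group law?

(3, 0) + (13, 0). λ = (0 - 0)/(13 - 3) ≡ 0/10 mod 17. 10⁻¹ ≡ 12 (mod 17), so λ ≡ 0.
  x = λ² - 3 - 13 = 0 - 16 ≡ 1; y = λ·(3 - 1) - 0 ≡ 0. → (1, 0)

(1, 0)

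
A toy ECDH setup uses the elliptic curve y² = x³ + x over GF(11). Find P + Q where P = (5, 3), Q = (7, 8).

(8, 6)

(5, 3) + (7, 8). λ = (8 - 3)/(7 - 5) ≡ 5/2 mod 11. 2⁻¹ ≡ 6 (mod 11) since 2·6 = 12 ≡ 1, so λ ≡ 8.
  x = λ² - 5 - 7 = 64 - 12 ≡ 8; y = λ·(5 - 8) - 3 ≡ 6. → (8, 6)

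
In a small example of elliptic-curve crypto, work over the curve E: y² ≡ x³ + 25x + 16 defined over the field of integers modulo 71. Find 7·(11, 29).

(7, 45)

Write Q = (11, 29).
Repeated addition: build up to 7Q.
2Q: tangent at (11, 29): λ = (3·11² + 25)/(2·29) ≡ 33/58. 58⁻¹ ≡ 60 (mod 71), so λ ≡ 33·60 ≡ 63.
  x = λ² - 11 - 11 = 3969 - 22 ≡ 42; y = λ·(11 - 42) - 29 ≡ 6. → (42, 6)
3Q: (42, 6) + (11, 29). λ = (29 - 6)/(11 - 42) ≡ 23/40 mod 71. 40⁻¹ ≡ 16 (mod 71) since 40·16 = 640 ≡ 1, so λ ≡ 13.
  x = λ² - 42 - 11 = 169 - 53 ≡ 45; y = λ·(42 - 45) - 6 ≡ 26. → (45, 26)
4Q: (45, 26) + (11, 29). λ = (29 - 26)/(11 - 45) ≡ 3/37 mod 71. 37⁻¹ ≡ 48 (mod 71), so λ ≡ 2.
  x = λ² - 45 - 11 = 4 - 56 ≡ 19; y = λ·(45 - 19) - 26 ≡ 26. → (19, 26)
5Q: (19, 26) + (11, 29). λ = (29 - 26)/(11 - 19) ≡ 3/63 mod 71. 63⁻¹ ≡ 62 (mod 71) since 63·62 = 3906 ≡ 1, so λ ≡ 44.
  x = λ² - 19 - 11 = 1936 - 30 ≡ 60; y = λ·(19 - 60) - 26 ≡ 16. → (60, 16)
6Q: (60, 16) + (11, 29). λ = (29 - 16)/(11 - 60) ≡ 13/22 mod 71. 22⁻¹ ≡ 42 (mod 71), so λ ≡ 49.
  x = λ² - 60 - 11 = 2401 - 71 ≡ 58; y = λ·(60 - 58) - 16 ≡ 11. → (58, 11)
7Q: (58, 11) + (11, 29). λ = (29 - 11)/(11 - 58) ≡ 18/24 mod 71. 24⁻¹ ≡ 3 (mod 71) since 24·3 = 72 ≡ 1, so λ ≡ 54.
  x = λ² - 58 - 11 = 2916 - 69 ≡ 7; y = λ·(58 - 7) - 11 ≡ 45. → (7, 45)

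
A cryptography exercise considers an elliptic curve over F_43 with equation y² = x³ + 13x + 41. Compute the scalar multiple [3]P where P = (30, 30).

(18, 1)

Repeated addition: build up to 3P.
2P: tangent at (30, 30): λ = (3·30² + 13)/(2·30) ≡ 4/17. 17⁻¹ ≡ 38 (mod 43) since 17·38 = 646 ≡ 1, so λ ≡ 4·38 ≡ 23.
  x = λ² - 30 - 30 = 529 - 60 ≡ 39; y = λ·(30 - 39) - 30 ≡ 21. → (39, 21)
3P: (39, 21) + (30, 30). λ = (30 - 21)/(30 - 39) ≡ 9/34 mod 43. 34⁻¹ ≡ 19 (mod 43) since 34·19 = 646 ≡ 1, so λ ≡ 42.
  x = λ² - 39 - 30 = 1764 - 69 ≡ 18; y = λ·(39 - 18) - 21 ≡ 1. → (18, 1)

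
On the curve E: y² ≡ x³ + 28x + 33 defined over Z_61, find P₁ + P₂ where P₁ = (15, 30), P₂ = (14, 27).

(41, 14)

(15, 30) + (14, 27). λ = (27 - 30)/(14 - 15) ≡ 58/60 mod 61. 60⁻¹ ≡ 60 (mod 61), so λ ≡ 3.
  x = λ² - 15 - 14 = 9 - 29 ≡ 41; y = λ·(15 - 41) - 30 ≡ 14. → (41, 14)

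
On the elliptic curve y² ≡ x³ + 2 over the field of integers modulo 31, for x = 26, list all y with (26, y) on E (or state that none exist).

1, 30

x³ + 0x + 2 = 17578 ≡ 1 (mod 31).
Square roots of 1 mod 31: 1 and 30 (since 1² = 1 ≡ 1).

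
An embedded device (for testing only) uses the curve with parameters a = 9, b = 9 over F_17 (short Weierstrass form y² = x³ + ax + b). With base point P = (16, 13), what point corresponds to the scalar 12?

(15, 0)

Repeated addition: build up to 12P.
2P: tangent at (16, 13): λ = (3·16² + 9)/(2·13) ≡ 12/9. 9⁻¹ ≡ 2 (mod 17), so λ ≡ 12·2 ≡ 7.
  x = λ² - 16 - 16 = 49 - 32 ≡ 0; y = λ·(16 - 0) - 13 ≡ 14. → (0, 14)
3P: (0, 14) + (16, 13). λ = (13 - 14)/(16 - 0) ≡ 16/16 mod 17. 16⁻¹ ≡ 16 (mod 17), so λ ≡ 1.
  x = λ² - 0 - 16 = 1 - 16 ≡ 2; y = λ·(0 - 2) - 14 ≡ 1. → (2, 1)
4P: (2, 1) + (16, 13). λ = (13 - 1)/(16 - 2) ≡ 12/14 mod 17. 14⁻¹ ≡ 11 (mod 17), so λ ≡ 13.
  x = λ² - 2 - 16 = 169 - 18 ≡ 15; y = λ·(2 - 15) - 1 ≡ 0. → (15, 0)
5P: (15, 0) + (16, 13). λ = (13 - 0)/(16 - 15) ≡ 13/1 mod 17. 1⁻¹ ≡ 1 (mod 17) since 1·1 = 1 ≡ 1, so λ ≡ 13.
  x = λ² - 15 - 16 = 169 - 31 ≡ 2; y = λ·(15 - 2) - 0 ≡ 16. → (2, 16)
6P: (2, 16) + (16, 13). λ = (13 - 16)/(16 - 2) ≡ 14/14 mod 17. 14⁻¹ ≡ 11 (mod 17) since 14·11 = 154 ≡ 1, so λ ≡ 1.
  x = λ² - 2 - 16 = 1 - 18 ≡ 0; y = λ·(2 - 0) - 16 ≡ 3. → (0, 3)
7P: (0, 3) + (16, 13). λ = (13 - 3)/(16 - 0) ≡ 10/16 mod 17. 16⁻¹ ≡ 16 (mod 17) since 16·16 = 256 ≡ 1, so λ ≡ 7.
  x = λ² - 0 - 16 = 49 - 16 ≡ 16; y = λ·(0 - 16) - 3 ≡ 4. → (16, 4)
8P: (16, 4) + (16, 13): same x and y₁ ≡ -y₂, so the sum is ∞.
9P: ∞ + (16, 13) = (16, 13) (identity).
10P: tangent at (16, 13): λ = (3·16² + 9)/(2·13) ≡ 12/9. 9⁻¹ ≡ 2 (mod 17), so λ ≡ 12·2 ≡ 7.
  x = λ² - 16 - 16 = 49 - 32 ≡ 0; y = λ·(16 - 0) - 13 ≡ 14. → (0, 14)
11P: (0, 14) + (16, 13). λ = (13 - 14)/(16 - 0) ≡ 16/16 mod 17. 16⁻¹ ≡ 16 (mod 17), so λ ≡ 1.
  x = λ² - 0 - 16 = 1 - 16 ≡ 2; y = λ·(0 - 2) - 14 ≡ 1. → (2, 1)
12P: (2, 1) + (16, 13). λ = (13 - 1)/(16 - 2) ≡ 12/14 mod 17. 14⁻¹ ≡ 11 (mod 17), so λ ≡ 13.
  x = λ² - 2 - 16 = 169 - 18 ≡ 15; y = λ·(2 - 15) - 1 ≡ 0. → (15, 0)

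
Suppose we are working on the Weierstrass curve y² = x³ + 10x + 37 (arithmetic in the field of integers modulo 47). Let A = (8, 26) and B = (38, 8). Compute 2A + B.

(22, 46)

First 2A:
Repeated addition: build up to 2A.
2A: tangent at (8, 26): λ = (3·8² + 10)/(2·26) ≡ 14/5. 5⁻¹ ≡ 19 (mod 47), so λ ≡ 14·19 ≡ 31.
  x = λ² - 8 - 8 = 961 - 16 ≡ 5; y = λ·(8 - 5) - 26 ≡ 20. → (5, 20)
2A = (5, 20).
Finally 2A + B:
(5, 20) + (38, 8). λ = (8 - 20)/(38 - 5) ≡ 35/33 mod 47. 33⁻¹ ≡ 10 (mod 47), so λ ≡ 21.
  x = λ² - 5 - 38 = 441 - 43 ≡ 22; y = λ·(5 - 22) - 20 ≡ 46. → (22, 46)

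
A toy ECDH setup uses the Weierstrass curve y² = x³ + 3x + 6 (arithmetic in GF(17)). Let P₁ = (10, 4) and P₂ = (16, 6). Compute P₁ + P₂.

(10, 4) + (16, 6). λ = (6 - 4)/(16 - 10) ≡ 2/6 mod 17. 6⁻¹ ≡ 3 (mod 17) since 6·3 = 18 ≡ 1, so λ ≡ 6.
  x = λ² - 10 - 16 = 36 - 26 ≡ 10; y = λ·(10 - 10) - 4 ≡ 13. → (10, 13)

(10, 13)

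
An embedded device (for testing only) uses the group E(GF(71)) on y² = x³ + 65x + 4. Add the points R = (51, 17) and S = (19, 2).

(51, 17) + (19, 2). λ = (2 - 17)/(19 - 51) ≡ 56/39 mod 71. 39⁻¹ ≡ 51 (mod 71) since 39·51 = 1989 ≡ 1, so λ ≡ 16.
  x = λ² - 51 - 19 = 256 - 70 ≡ 44; y = λ·(51 - 44) - 17 ≡ 24. → (44, 24)

(44, 24)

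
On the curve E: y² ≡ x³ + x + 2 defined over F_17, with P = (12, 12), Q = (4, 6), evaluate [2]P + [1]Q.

(5, 9)

First 2P:
Repeated addition: build up to 2P.
2P: tangent at (12, 12): λ = (3·12² + 1)/(2·12) ≡ 8/7. 7⁻¹ ≡ 5 (mod 17) since 7·5 = 35 ≡ 1, so λ ≡ 8·5 ≡ 6.
  x = λ² - 12 - 12 = 36 - 24 ≡ 12; y = λ·(12 - 12) - 12 ≡ 5. → (12, 5)
2P = (12, 5).
Finally 2P + Q:
(12, 5) + (4, 6). λ = (6 - 5)/(4 - 12) ≡ 1/9 mod 17. 9⁻¹ ≡ 2 (mod 17) since 9·2 = 18 ≡ 1, so λ ≡ 2.
  x = λ² - 12 - 4 = 4 - 16 ≡ 5; y = λ·(12 - 5) - 5 ≡ 9. → (5, 9)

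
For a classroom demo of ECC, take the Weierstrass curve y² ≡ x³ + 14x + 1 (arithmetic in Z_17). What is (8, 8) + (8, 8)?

tangent at (8, 8): λ = (3·8² + 14)/(2·8) ≡ 2/16. 16⁻¹ ≡ 16 (mod 17) since 16·16 = 256 ≡ 1, so λ ≡ 2·16 ≡ 15.
  x = λ² - 8 - 8 = 225 - 16 ≡ 5; y = λ·(8 - 5) - 8 ≡ 3. → (5, 3)

(5, 3)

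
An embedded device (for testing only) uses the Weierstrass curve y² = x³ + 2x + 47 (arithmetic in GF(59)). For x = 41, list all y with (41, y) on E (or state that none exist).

x³ + 2x + 47 = 69050 ≡ 20 (mod 59).
Square roots of 20 mod 59: 16 and 43 (since 16² = 256 ≡ 20).

16, 43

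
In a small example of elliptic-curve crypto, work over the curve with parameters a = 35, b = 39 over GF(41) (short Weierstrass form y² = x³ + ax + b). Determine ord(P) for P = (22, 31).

2P: tangent at (22, 31): λ = (3·22² + 35)/(2·31) ≡ 11/21. 21⁻¹ ≡ 2 (mod 41), so λ ≡ 11·2 ≡ 22.
  x = λ² - 22 - 22 = 484 - 44 ≡ 30; y = λ·(22 - 30) - 31 ≡ 39. → (30, 39)
3P: (30, 39) + (22, 31). λ = (31 - 39)/(22 - 30) ≡ 33/33 mod 41. 33⁻¹ ≡ 5 (mod 41) since 33·5 = 165 ≡ 1, so λ ≡ 1.
  x = λ² - 30 - 22 = 1 - 52 ≡ 31; y = λ·(30 - 31) - 39 ≡ 1. → (31, 1)
4P: (31, 1) + (22, 31). λ = (31 - 1)/(22 - 31) ≡ 30/32 mod 41. 32⁻¹ ≡ 9 (mod 41), so λ ≡ 24.
  x = λ² - 31 - 22 = 576 - 53 ≡ 31; y = λ·(31 - 31) - 1 ≡ 40. → (31, 40)
5P: (31, 40) + (22, 31). λ = (31 - 40)/(22 - 31) ≡ 32/32 mod 41. 32⁻¹ ≡ 9 (mod 41), so λ ≡ 1.
  x = λ² - 31 - 22 = 1 - 53 ≡ 30; y = λ·(31 - 30) - 40 ≡ 2. → (30, 2)
6P: (30, 2) + (22, 31). λ = (31 - 2)/(22 - 30) ≡ 29/33 mod 41. 33⁻¹ ≡ 5 (mod 41) since 33·5 = 165 ≡ 1, so λ ≡ 22.
  x = λ² - 30 - 22 = 484 - 52 ≡ 22; y = λ·(30 - 22) - 2 ≡ 10. → (22, 10)
7P: (22, 10) + (22, 31): same x and y₁ ≡ -y₂, so the sum is the point at infinity.
7P = the point at infinity, so the order is 7.

7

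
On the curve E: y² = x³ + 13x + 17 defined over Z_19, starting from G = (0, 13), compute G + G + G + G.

(10, 11)

Double-and-add on 4 = (100)₂. Start with G = (0, 13) for the leading 1-bit.
double: tangent at (0, 13): λ = (3·0² + 13)/(2·13) ≡ 13/7. 7⁻¹ ≡ 11 (mod 19), so λ ≡ 13·11 ≡ 10.
  x = λ² - 0 - 0 = 100 - 0 ≡ 5; y = λ·(0 - 5) - 13 ≡ 13. → (5, 13)
double: tangent at (5, 13): λ = (3·5² + 13)/(2·13) ≡ 12/7. 7⁻¹ ≡ 11 (mod 19), so λ ≡ 12·11 ≡ 18.
  x = λ² - 5 - 5 = 324 - 10 ≡ 10; y = λ·(5 - 10) - 13 ≡ 11. → (10, 11)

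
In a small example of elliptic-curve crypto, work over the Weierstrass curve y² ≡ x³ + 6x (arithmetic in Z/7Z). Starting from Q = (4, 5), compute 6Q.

Double-and-add on 6 = (110)₂. Start with Q = (4, 5) for the leading 1-bit.
double: tangent at (4, 5): λ = (3·4² + 6)/(2·5) ≡ 5/3. 3⁻¹ ≡ 5 (mod 7), so λ ≡ 5·5 ≡ 4.
  x = λ² - 4 - 4 = 16 - 8 ≡ 1; y = λ·(4 - 1) - 5 ≡ 0. → (1, 0)
add Q: (1, 0) + (4, 5). λ = (5 - 0)/(4 - 1) ≡ 5/3 mod 7. 3⁻¹ ≡ 5 (mod 7), so λ ≡ 4.
  x = λ² - 1 - 4 = 16 - 5 ≡ 4; y = λ·(1 - 4) - 0 ≡ 2. → (4, 2)
double: tangent at (4, 2): λ = (3·4² + 6)/(2·2) ≡ 5/4. 4⁻¹ ≡ 2 (mod 7) since 4·2 = 8 ≡ 1, so λ ≡ 5·2 ≡ 3.
  x = λ² - 4 - 4 = 9 - 8 ≡ 1; y = λ·(4 - 1) - 2 ≡ 0. → (1, 0)

(1, 0)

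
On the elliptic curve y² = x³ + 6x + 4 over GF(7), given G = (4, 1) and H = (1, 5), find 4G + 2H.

(0, 2)

First 4G:
Repeated addition: build up to 4G.
2G: tangent at (4, 1): λ = (3·4² + 6)/(2·1) ≡ 5/2. 2⁻¹ ≡ 4 (mod 7), so λ ≡ 5·4 ≡ 6.
  x = λ² - 4 - 4 = 36 - 8 ≡ 0; y = λ·(4 - 0) - 1 ≡ 2. → (0, 2)
3G: (0, 2) + (4, 1). λ = (1 - 2)/(4 - 0) ≡ 6/4 mod 7. 4⁻¹ ≡ 2 (mod 7), so λ ≡ 5.
  x = λ² - 0 - 4 = 25 - 4 ≡ 0; y = λ·(0 - 0) - 2 ≡ 5. → (0, 5)
4G: (0, 5) + (4, 1). λ = (1 - 5)/(4 - 0) ≡ 3/4 mod 7. 4⁻¹ ≡ 2 (mod 7) since 4·2 = 8 ≡ 1, so λ ≡ 6.
  x = λ² - 0 - 4 = 36 - 4 ≡ 4; y = λ·(0 - 4) - 5 ≡ 6. → (4, 6)
4G = (4, 6).
Next 2H:
Repeated addition: build up to 2H.
2H: tangent at (1, 5): λ = (3·1² + 6)/(2·5) ≡ 2/3. 3⁻¹ ≡ 5 (mod 7), so λ ≡ 2·5 ≡ 3.
  x = λ² - 1 - 1 = 9 - 2 ≡ 0; y = λ·(1 - 0) - 5 ≡ 5. → (0, 5)
2H = (0, 5).
Finally 4G + 2H:
(4, 6) + (0, 5). λ = (5 - 6)/(0 - 4) ≡ 6/3 mod 7. 3⁻¹ ≡ 5 (mod 7) since 3·5 = 15 ≡ 1, so λ ≡ 2.
  x = λ² - 4 - 0 = 4 - 4 ≡ 0; y = λ·(4 - 0) - 6 ≡ 2. → (0, 2)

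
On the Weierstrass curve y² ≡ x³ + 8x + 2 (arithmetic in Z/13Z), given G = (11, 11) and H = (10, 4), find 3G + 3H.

(2, 0)

First 3G:
Repeated addition: build up to 3G.
2G: tangent at (11, 11): λ = (3·11² + 8)/(2·11) ≡ 7/9. 9⁻¹ ≡ 3 (mod 13) since 9·3 = 27 ≡ 1, so λ ≡ 7·3 ≡ 8.
  x = λ² - 11 - 11 = 64 - 22 ≡ 3; y = λ·(11 - 3) - 11 ≡ 1. → (3, 1)
3G: (3, 1) + (11, 11). λ = (11 - 1)/(11 - 3) ≡ 10/8 mod 13. 8⁻¹ ≡ 5 (mod 13) since 8·5 = 40 ≡ 1, so λ ≡ 11.
  x = λ² - 3 - 11 = 121 - 14 ≡ 3; y = λ·(3 - 3) - 1 ≡ 12. → (3, 12)
3G = (3, 12).
Next 3H:
Repeated addition: build up to 3H.
2H: tangent at (10, 4): λ = (3·10² + 8)/(2·4) ≡ 9/8. 8⁻¹ ≡ 5 (mod 13), so λ ≡ 9·5 ≡ 6.
  x = λ² - 10 - 10 = 36 - 20 ≡ 3; y = λ·(10 - 3) - 4 ≡ 12. → (3, 12)
3H: (3, 12) + (10, 4). λ = (4 - 12)/(10 - 3) ≡ 5/7 mod 13. 7⁻¹ ≡ 2 (mod 13), so λ ≡ 10.
  x = λ² - 3 - 10 = 100 - 13 ≡ 9; y = λ·(3 - 9) - 12 ≡ 6. → (9, 6)
3H = (9, 6).
Finally 3G + 3H:
(3, 12) + (9, 6). λ = (6 - 12)/(9 - 3) ≡ 7/6 mod 13. 6⁻¹ ≡ 11 (mod 13) since 6·11 = 66 ≡ 1, so λ ≡ 12.
  x = λ² - 3 - 9 = 144 - 12 ≡ 2; y = λ·(3 - 2) - 12 ≡ 0. → (2, 0)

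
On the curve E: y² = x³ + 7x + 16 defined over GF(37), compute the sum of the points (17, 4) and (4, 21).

(28, 36)

(17, 4) + (4, 21). λ = (21 - 4)/(4 - 17) ≡ 17/24 mod 37. 24⁻¹ ≡ 17 (mod 37), so λ ≡ 30.
  x = λ² - 17 - 4 = 900 - 21 ≡ 28; y = λ·(17 - 28) - 4 ≡ 36. → (28, 36)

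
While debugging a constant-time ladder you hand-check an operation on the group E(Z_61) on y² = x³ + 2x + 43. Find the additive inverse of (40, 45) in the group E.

(40, 16)

-(40, 45) = (40, -45 mod 61) = (40, 16).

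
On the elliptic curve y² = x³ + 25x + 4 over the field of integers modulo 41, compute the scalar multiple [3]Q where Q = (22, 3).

Repeated addition: build up to 3Q.
2Q: tangent at (22, 3): λ = (3·22² + 25)/(2·3) ≡ 1/6. 6⁻¹ ≡ 7 (mod 41) since 6·7 = 42 ≡ 1, so λ ≡ 1·7 ≡ 7.
  x = λ² - 22 - 22 = 49 - 44 ≡ 5; y = λ·(22 - 5) - 3 ≡ 34. → (5, 34)
3Q: (5, 34) + (22, 3). λ = (3 - 34)/(22 - 5) ≡ 10/17 mod 41. 17⁻¹ ≡ 29 (mod 41), so λ ≡ 3.
  x = λ² - 5 - 22 = 9 - 27 ≡ 23; y = λ·(5 - 23) - 34 ≡ 35. → (23, 35)

(23, 35)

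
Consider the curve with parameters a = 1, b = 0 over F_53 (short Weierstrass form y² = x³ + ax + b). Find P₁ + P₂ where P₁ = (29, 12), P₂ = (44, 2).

(4, 42)

(29, 12) + (44, 2). λ = (2 - 12)/(44 - 29) ≡ 43/15 mod 53. 15⁻¹ ≡ 46 (mod 53) since 15·46 = 690 ≡ 1, so λ ≡ 17.
  x = λ² - 29 - 44 = 289 - 73 ≡ 4; y = λ·(29 - 4) - 12 ≡ 42. → (4, 42)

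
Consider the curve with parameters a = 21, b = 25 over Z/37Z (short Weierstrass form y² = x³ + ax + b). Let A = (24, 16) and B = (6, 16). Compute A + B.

(7, 21)

(24, 16) + (6, 16). λ = (16 - 16)/(6 - 24) ≡ 0/19 mod 37. 19⁻¹ ≡ 2 (mod 37) since 19·2 = 38 ≡ 1, so λ ≡ 0.
  x = λ² - 24 - 6 = 0 - 30 ≡ 7; y = λ·(24 - 7) - 16 ≡ 21. → (7, 21)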